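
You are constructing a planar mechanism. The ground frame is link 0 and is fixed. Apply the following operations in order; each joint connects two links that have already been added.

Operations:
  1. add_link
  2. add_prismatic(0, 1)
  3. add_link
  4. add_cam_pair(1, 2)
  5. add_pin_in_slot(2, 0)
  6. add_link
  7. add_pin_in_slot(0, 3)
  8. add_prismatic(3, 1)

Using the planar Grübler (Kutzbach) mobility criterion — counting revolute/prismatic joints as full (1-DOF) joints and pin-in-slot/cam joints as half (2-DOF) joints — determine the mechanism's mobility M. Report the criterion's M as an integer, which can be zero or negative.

M = 2

L=1 J1=0 J2=0
add link → L=2 J1=0 J2=0
P@0,1 dof=1 J1 → L=2 J1=1 J2=0
add link → L=3 J1=1 J2=0
C@1,2 dof=2 J2 → L=3 J1=1 J2=1
PS@2,0 dof=2 J2 → L=3 J1=1 J2=2
add link → L=4 J1=1 J2=2
PS@0,3 dof=2 J2 → L=4 J1=1 J2=3
P@3,1 dof=1 J1 → L=4 J1=2 J2=3
M=3(L−1)−2J1−J2=3·3−2·2−3=2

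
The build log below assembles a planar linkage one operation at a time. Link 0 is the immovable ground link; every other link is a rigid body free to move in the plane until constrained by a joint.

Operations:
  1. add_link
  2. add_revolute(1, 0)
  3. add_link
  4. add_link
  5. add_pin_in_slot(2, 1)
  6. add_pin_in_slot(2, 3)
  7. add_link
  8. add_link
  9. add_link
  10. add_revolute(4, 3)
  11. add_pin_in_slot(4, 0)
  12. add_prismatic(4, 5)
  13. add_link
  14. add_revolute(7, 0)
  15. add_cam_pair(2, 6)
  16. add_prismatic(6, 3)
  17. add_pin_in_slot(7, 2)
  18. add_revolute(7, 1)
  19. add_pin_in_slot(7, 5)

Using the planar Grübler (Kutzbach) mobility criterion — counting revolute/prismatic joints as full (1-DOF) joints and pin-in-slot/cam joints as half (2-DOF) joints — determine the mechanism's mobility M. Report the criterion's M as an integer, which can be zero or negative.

ground; <1,0,0>
#1 <2,0,0>
R:1↔0 J1 <2,1,0>
#2 <3,1,0>
#3 <4,1,0>
PS:2↔1 J2 <4,1,1>
PS:2↔3 J2 <4,1,2>
#4 <5,1,2>
#5 <6,1,2>
#6 <7,1,2>
R:4↔3 J1 <7,2,2>
PS:4↔0 J2 <7,2,3>
P:4↔5 J1 <7,3,3>
#7 <8,3,3>
R:7↔0 J1 <8,4,3>
C:2↔6 J2 <8,4,4>
P:6↔3 J1 <8,5,4>
PS:7↔2 J2 <8,5,5>
R:7↔1 J1 <8,6,5>
PS:7↔5 J2 <8,6,6>
3×7 − 2×6 − 1×6 = 3

M = 3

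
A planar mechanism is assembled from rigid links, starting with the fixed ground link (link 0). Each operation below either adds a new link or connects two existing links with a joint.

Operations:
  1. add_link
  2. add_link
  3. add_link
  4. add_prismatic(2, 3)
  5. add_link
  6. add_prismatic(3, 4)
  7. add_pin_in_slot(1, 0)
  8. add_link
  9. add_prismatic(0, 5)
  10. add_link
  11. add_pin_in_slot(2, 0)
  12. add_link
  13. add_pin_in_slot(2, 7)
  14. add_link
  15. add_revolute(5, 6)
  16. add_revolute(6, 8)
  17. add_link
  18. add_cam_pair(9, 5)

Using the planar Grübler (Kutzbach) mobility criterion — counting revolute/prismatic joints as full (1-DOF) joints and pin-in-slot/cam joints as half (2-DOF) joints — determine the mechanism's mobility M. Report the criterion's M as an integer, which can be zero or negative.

(L,J1,J2)=(1,0,0); link0 fixed
link1: (2,0,0)
link2: (3,0,0)
link3: (4,0,0)
P 2-3 [J1]: (4,1,0)
link4: (5,1,0)
P 3-4 [J1]: (5,2,0)
PS 1-0 [J2]: (5,2,1)
link5: (6,2,1)
P 0-5 [J1]: (6,3,1)
link6: (7,3,1)
PS 2-0 [J2]: (7,3,2)
link7: (8,3,2)
PS 2-7 [J2]: (8,3,3)
link8: (9,3,3)
R 5-6 [J1]: (9,4,3)
R 6-8 [J1]: (9,5,3)
link9: (10,5,3)
C 9-5 [J2]: (10,5,4)
Grübler: 3·9 − 2·5 − 4 = 13

M = 13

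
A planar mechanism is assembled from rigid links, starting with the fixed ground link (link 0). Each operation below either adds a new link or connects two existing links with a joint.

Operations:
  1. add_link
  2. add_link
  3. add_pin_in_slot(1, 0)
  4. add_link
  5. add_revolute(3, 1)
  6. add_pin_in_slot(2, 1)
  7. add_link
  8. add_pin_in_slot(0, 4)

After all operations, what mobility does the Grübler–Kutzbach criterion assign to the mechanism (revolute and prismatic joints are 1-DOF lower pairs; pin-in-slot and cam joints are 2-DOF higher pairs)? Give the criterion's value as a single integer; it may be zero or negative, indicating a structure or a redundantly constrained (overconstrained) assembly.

(L,J1,J2)=(1,0,0); link0 fixed
link1: (2,0,0)
link2: (3,0,0)
PS 1-0 [J2]: (3,0,1)
link3: (4,0,1)
R 3-1 [J1]: (4,1,1)
PS 2-1 [J2]: (4,1,2)
link4: (5,1,2)
PS 0-4 [J2]: (5,1,3)
Grübler: 3·4 − 2·1 − 3 = 7

M = 7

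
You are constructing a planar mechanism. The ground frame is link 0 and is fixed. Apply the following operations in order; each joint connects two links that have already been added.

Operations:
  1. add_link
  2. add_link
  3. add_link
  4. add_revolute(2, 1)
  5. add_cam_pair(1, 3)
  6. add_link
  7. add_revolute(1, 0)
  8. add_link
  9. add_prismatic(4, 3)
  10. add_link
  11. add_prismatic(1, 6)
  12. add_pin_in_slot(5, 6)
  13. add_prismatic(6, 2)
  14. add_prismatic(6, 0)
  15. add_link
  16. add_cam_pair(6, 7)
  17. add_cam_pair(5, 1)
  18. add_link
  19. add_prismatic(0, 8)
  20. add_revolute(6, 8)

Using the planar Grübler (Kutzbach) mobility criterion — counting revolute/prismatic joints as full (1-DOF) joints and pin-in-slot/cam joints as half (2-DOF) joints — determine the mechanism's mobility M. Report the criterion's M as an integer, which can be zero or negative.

M = 4

link 0 = ground. State L|J1|J2 = 1|0|0
+link1  2|0|0
+link2  3|0|0
+link3  4|0|0
R(2,1) f=1→J1  4|1|0
C(1,3) f=2→J2  4|1|1
+link4  5|1|1
R(1,0) f=1→J1  5|2|1
+link5  6|2|1
P(4,3) f=1→J1  6|3|1
+link6  7|3|1
P(1,6) f=1→J1  7|4|1
PS(5,6) f=2→J2  7|4|2
P(6,2) f=1→J1  7|5|2
P(6,0) f=1→J1  7|6|2
+link7  8|6|2
C(6,7) f=2→J2  8|6|3
C(5,1) f=2→J2  8|6|4
+link8  9|6|4
P(0,8) f=1→J1  9|7|4
R(6,8) f=1→J1  9|8|4
M = 3(9−1)−2·8−4 = 24−16−4 = 4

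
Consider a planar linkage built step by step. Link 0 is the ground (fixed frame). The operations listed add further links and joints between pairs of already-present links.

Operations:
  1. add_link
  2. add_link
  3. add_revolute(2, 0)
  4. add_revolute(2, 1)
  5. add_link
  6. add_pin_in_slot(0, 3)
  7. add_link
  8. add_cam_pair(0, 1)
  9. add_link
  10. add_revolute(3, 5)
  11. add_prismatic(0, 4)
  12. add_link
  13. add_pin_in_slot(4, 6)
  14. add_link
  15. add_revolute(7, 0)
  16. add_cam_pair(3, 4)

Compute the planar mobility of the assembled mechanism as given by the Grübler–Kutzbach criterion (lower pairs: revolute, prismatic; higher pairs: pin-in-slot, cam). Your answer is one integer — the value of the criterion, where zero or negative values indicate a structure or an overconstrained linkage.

L=1 J1=0 J2=0
add link → L=2 J1=0 J2=0
add link → L=3 J1=0 J2=0
R@2,0 dof=1 J1 → L=3 J1=1 J2=0
R@2,1 dof=1 J1 → L=3 J1=2 J2=0
add link → L=4 J1=2 J2=0
PS@0,3 dof=2 J2 → L=4 J1=2 J2=1
add link → L=5 J1=2 J2=1
C@0,1 dof=2 J2 → L=5 J1=2 J2=2
add link → L=6 J1=2 J2=2
R@3,5 dof=1 J1 → L=6 J1=3 J2=2
P@0,4 dof=1 J1 → L=6 J1=4 J2=2
add link → L=7 J1=4 J2=2
PS@4,6 dof=2 J2 → L=7 J1=4 J2=3
add link → L=8 J1=4 J2=3
R@7,0 dof=1 J1 → L=8 J1=5 J2=3
C@3,4 dof=2 J2 → L=8 J1=5 J2=4
M=3(L−1)−2J1−J2=3·7−2·5−4=7

M = 7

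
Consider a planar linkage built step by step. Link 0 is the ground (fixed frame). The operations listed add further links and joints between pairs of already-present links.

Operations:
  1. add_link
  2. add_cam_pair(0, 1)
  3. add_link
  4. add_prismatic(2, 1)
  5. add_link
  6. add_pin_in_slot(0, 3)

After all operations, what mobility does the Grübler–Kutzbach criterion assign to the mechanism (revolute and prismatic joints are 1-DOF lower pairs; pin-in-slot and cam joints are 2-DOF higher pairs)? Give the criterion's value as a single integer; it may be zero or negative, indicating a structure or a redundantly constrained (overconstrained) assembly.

M = 5

L=1 J1=0 J2=0
add link → L=2 J1=0 J2=0
C@0,1 dof=2 J2 → L=2 J1=0 J2=1
add link → L=3 J1=0 J2=1
P@2,1 dof=1 J1 → L=3 J1=1 J2=1
add link → L=4 J1=1 J2=1
PS@0,3 dof=2 J2 → L=4 J1=1 J2=2
M=3(L−1)−2J1−J2=3·3−2·1−2=5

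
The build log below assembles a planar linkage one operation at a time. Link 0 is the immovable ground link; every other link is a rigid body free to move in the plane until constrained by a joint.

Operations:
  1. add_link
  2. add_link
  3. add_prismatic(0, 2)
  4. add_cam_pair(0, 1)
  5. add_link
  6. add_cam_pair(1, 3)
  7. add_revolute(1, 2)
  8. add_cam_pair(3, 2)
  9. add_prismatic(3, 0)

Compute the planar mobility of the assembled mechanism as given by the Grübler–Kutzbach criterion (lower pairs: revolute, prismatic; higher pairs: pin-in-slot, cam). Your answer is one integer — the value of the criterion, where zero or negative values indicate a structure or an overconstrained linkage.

M = 0

ground; <1,0,0>
#1 <2,0,0>
#2 <3,0,0>
P:0↔2 J1 <3,1,0>
C:0↔1 J2 <3,1,1>
#3 <4,1,1>
C:1↔3 J2 <4,1,2>
R:1↔2 J1 <4,2,2>
C:3↔2 J2 <4,2,3>
P:3↔0 J1 <4,3,3>
3×3 − 2×3 − 1×3 = 0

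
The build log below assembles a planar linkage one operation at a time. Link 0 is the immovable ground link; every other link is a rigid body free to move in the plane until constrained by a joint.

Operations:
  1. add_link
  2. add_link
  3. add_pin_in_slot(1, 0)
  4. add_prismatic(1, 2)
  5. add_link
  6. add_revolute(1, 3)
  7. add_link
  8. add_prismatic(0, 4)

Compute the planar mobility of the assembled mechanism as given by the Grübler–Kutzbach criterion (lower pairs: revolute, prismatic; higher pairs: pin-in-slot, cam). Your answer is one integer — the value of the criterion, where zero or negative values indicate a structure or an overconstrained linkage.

M = 5

(L,J1,J2)=(1,0,0); link0 fixed
link1: (2,0,0)
link2: (3,0,0)
PS 1-0 [J2]: (3,0,1)
P 1-2 [J1]: (3,1,1)
link3: (4,1,1)
R 1-3 [J1]: (4,2,1)
link4: (5,2,1)
P 0-4 [J1]: (5,3,1)
Grübler: 3·4 − 2·3 − 1 = 5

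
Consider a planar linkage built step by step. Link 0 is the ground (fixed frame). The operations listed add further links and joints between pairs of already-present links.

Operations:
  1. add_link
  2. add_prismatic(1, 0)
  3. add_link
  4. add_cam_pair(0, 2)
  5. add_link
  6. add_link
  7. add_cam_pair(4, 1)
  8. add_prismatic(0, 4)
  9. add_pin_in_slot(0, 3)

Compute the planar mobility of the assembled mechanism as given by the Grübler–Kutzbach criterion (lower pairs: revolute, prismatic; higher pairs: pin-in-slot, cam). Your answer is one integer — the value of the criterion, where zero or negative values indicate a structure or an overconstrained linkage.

M = 5

link 0 = ground. State L|J1|J2 = 1|0|0
+link1  2|0|0
P(1,0) f=1→J1  2|1|0
+link2  3|1|0
C(0,2) f=2→J2  3|1|1
+link3  4|1|1
+link4  5|1|1
C(4,1) f=2→J2  5|1|2
P(0,4) f=1→J1  5|2|2
PS(0,3) f=2→J2  5|2|3
M = 3(5−1)−2·2−3 = 12−4−3 = 5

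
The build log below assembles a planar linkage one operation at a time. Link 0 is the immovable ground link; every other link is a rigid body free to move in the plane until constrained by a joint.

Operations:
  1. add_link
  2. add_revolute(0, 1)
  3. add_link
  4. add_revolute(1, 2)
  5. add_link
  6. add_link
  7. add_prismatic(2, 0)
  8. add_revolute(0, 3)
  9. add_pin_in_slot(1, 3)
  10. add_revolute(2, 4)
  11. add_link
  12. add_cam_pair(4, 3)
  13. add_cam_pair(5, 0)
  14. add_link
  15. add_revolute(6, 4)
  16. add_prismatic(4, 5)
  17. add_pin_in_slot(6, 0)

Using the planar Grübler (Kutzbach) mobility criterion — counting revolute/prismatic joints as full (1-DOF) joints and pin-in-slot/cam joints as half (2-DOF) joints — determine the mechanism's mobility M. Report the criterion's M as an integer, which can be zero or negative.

L=1 J1=0 J2=0
add link → L=2 J1=0 J2=0
R@0,1 dof=1 J1 → L=2 J1=1 J2=0
add link → L=3 J1=1 J2=0
R@1,2 dof=1 J1 → L=3 J1=2 J2=0
add link → L=4 J1=2 J2=0
add link → L=5 J1=2 J2=0
P@2,0 dof=1 J1 → L=5 J1=3 J2=0
R@0,3 dof=1 J1 → L=5 J1=4 J2=0
PS@1,3 dof=2 J2 → L=5 J1=4 J2=1
R@2,4 dof=1 J1 → L=5 J1=5 J2=1
add link → L=6 J1=5 J2=1
C@4,3 dof=2 J2 → L=6 J1=5 J2=2
C@5,0 dof=2 J2 → L=6 J1=5 J2=3
add link → L=7 J1=5 J2=3
R@6,4 dof=1 J1 → L=7 J1=6 J2=3
P@4,5 dof=1 J1 → L=7 J1=7 J2=3
PS@6,0 dof=2 J2 → L=7 J1=7 J2=4
M=3(L−1)−2J1−J2=3·6−2·7−4=0

M = 0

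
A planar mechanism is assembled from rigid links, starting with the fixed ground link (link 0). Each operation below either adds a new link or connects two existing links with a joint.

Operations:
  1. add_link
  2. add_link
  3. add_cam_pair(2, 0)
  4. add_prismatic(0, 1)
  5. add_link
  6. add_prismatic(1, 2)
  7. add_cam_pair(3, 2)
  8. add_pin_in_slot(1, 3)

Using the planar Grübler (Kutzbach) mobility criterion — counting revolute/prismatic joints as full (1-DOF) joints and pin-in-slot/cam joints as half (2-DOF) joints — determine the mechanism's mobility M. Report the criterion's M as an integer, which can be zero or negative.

M = 2

(L,J1,J2)=(1,0,0); link0 fixed
link1: (2,0,0)
link2: (3,0,0)
C 2-0 [J2]: (3,0,1)
P 0-1 [J1]: (3,1,1)
link3: (4,1,1)
P 1-2 [J1]: (4,2,1)
C 3-2 [J2]: (4,2,2)
PS 1-3 [J2]: (4,2,3)
Grübler: 3·3 − 2·2 − 3 = 2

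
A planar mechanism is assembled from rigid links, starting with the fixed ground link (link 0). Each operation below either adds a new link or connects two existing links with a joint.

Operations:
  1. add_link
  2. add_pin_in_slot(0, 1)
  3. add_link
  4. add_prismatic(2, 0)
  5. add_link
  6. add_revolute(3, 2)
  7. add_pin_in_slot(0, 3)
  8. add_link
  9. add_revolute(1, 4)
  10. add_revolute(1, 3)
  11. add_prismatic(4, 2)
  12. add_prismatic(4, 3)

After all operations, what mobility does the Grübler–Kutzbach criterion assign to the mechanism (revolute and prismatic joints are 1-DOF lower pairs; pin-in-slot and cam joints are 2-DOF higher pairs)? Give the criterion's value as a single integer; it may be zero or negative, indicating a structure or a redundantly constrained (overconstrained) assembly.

M = -2

[1;0;0] (link 0 is ground)
L+ [2;0;0]
PS(0,1)∈J2 [2;0;1]
L+ [3;0;1]
P(2,0)∈J1 [3;1;1]
L+ [4;1;1]
R(3,2)∈J1 [4;2;1]
PS(0,3)∈J2 [4;2;2]
L+ [5;2;2]
R(1,4)∈J1 [5;3;2]
R(1,3)∈J1 [5;4;2]
P(4,2)∈J1 [5;5;2]
P(4,3)∈J1 [5;6;2]
mobility = 12 − 12 − 2 = -2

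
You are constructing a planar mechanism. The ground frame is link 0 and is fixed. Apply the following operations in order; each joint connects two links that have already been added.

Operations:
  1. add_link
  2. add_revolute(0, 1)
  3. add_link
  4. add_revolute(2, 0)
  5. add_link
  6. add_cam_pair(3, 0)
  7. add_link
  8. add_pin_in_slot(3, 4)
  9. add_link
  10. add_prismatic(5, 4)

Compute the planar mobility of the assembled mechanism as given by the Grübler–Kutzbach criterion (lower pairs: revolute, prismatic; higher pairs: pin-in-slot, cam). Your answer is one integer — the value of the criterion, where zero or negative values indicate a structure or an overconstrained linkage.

(L,J1,J2)=(1,0,0); link0 fixed
link1: (2,0,0)
R 0-1 [J1]: (2,1,0)
link2: (3,1,0)
R 2-0 [J1]: (3,2,0)
link3: (4,2,0)
C 3-0 [J2]: (4,2,1)
link4: (5,2,1)
PS 3-4 [J2]: (5,2,2)
link5: (6,2,2)
P 5-4 [J1]: (6,3,2)
Grübler: 3·5 − 2·3 − 2 = 7

M = 7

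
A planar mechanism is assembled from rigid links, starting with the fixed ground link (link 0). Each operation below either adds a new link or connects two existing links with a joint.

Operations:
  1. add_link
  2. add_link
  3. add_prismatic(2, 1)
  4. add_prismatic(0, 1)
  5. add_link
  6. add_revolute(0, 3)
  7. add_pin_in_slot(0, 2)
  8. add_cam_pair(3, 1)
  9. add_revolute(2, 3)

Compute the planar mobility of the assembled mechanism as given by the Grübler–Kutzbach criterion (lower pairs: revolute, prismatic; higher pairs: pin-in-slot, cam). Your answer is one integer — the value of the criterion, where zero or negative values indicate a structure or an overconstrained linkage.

M = -1

ground; <1,0,0>
#1 <2,0,0>
#2 <3,0,0>
P:2↔1 J1 <3,1,0>
P:0↔1 J1 <3,2,0>
#3 <4,2,0>
R:0↔3 J1 <4,3,0>
PS:0↔2 J2 <4,3,1>
C:3↔1 J2 <4,3,2>
R:2↔3 J1 <4,4,2>
3×3 − 2×4 − 1×2 = -1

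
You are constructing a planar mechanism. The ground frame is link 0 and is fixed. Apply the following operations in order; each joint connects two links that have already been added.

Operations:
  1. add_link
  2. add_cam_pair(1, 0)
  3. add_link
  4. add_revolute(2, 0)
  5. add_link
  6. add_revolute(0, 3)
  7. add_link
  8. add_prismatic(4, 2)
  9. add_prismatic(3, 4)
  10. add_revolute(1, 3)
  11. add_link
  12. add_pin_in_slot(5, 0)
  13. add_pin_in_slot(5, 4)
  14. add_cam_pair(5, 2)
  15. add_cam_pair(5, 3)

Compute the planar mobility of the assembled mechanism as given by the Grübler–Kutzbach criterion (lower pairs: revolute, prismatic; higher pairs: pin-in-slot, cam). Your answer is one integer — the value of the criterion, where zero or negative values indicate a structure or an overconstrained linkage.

M = 0

[1;0;0] (link 0 is ground)
L+ [2;0;0]
C(1,0)∈J2 [2;0;1]
L+ [3;0;1]
R(2,0)∈J1 [3;1;1]
L+ [4;1;1]
R(0,3)∈J1 [4;2;1]
L+ [5;2;1]
P(4,2)∈J1 [5;3;1]
P(3,4)∈J1 [5;4;1]
R(1,3)∈J1 [5;5;1]
L+ [6;5;1]
PS(5,0)∈J2 [6;5;2]
PS(5,4)∈J2 [6;5;3]
C(5,2)∈J2 [6;5;4]
C(5,3)∈J2 [6;5;5]
mobility = 15 − 10 − 5 = 0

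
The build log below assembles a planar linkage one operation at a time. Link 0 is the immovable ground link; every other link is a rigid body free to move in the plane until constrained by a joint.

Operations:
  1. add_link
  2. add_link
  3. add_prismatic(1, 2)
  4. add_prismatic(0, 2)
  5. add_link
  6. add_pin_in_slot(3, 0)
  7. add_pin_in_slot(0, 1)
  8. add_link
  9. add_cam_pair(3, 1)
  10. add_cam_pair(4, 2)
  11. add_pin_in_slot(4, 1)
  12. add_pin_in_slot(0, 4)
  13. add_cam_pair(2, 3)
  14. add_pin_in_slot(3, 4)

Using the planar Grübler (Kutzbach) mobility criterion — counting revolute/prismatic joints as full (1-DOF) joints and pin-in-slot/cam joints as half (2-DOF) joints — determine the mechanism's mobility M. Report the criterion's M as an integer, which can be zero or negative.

M = 0

[1;0;0] (link 0 is ground)
L+ [2;0;0]
L+ [3;0;0]
P(1,2)∈J1 [3;1;0]
P(0,2)∈J1 [3;2;0]
L+ [4;2;0]
PS(3,0)∈J2 [4;2;1]
PS(0,1)∈J2 [4;2;2]
L+ [5;2;2]
C(3,1)∈J2 [5;2;3]
C(4,2)∈J2 [5;2;4]
PS(4,1)∈J2 [5;2;5]
PS(0,4)∈J2 [5;2;6]
C(2,3)∈J2 [5;2;7]
PS(3,4)∈J2 [5;2;8]
mobility = 12 − 4 − 8 = 0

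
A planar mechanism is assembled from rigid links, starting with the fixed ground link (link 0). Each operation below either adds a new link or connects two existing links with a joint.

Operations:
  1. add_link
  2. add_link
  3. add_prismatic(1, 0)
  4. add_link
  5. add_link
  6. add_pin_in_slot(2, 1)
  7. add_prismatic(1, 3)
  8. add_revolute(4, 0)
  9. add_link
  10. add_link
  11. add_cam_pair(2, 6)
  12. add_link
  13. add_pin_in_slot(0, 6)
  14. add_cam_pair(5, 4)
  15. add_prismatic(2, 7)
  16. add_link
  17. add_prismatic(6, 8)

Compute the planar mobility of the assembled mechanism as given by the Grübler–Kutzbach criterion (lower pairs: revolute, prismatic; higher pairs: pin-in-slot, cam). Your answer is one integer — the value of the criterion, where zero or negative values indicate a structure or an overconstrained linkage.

M = 10

link 0 = ground. State L|J1|J2 = 1|0|0
+link1  2|0|0
+link2  3|0|0
P(1,0) f=1→J1  3|1|0
+link3  4|1|0
+link4  5|1|0
PS(2,1) f=2→J2  5|1|1
P(1,3) f=1→J1  5|2|1
R(4,0) f=1→J1  5|3|1
+link5  6|3|1
+link6  7|3|1
C(2,6) f=2→J2  7|3|2
+link7  8|3|2
PS(0,6) f=2→J2  8|3|3
C(5,4) f=2→J2  8|3|4
P(2,7) f=1→J1  8|4|4
+link8  9|4|4
P(6,8) f=1→J1  9|5|4
M = 3(9−1)−2·5−4 = 24−10−4 = 10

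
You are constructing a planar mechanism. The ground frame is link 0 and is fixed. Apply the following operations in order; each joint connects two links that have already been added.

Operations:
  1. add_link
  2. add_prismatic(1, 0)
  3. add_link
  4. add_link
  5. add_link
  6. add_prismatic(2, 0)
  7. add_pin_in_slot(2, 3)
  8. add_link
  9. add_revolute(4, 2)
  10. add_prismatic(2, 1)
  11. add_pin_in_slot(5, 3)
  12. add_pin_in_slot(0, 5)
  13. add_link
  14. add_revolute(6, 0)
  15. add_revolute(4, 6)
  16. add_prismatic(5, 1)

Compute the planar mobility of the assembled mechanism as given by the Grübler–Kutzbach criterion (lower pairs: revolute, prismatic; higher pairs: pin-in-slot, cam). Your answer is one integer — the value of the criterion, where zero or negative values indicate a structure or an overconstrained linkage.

M = 1

(L,J1,J2)=(1,0,0); link0 fixed
link1: (2,0,0)
P 1-0 [J1]: (2,1,0)
link2: (3,1,0)
link3: (4,1,0)
link4: (5,1,0)
P 2-0 [J1]: (5,2,0)
PS 2-3 [J2]: (5,2,1)
link5: (6,2,1)
R 4-2 [J1]: (6,3,1)
P 2-1 [J1]: (6,4,1)
PS 5-3 [J2]: (6,4,2)
PS 0-5 [J2]: (6,4,3)
link6: (7,4,3)
R 6-0 [J1]: (7,5,3)
R 4-6 [J1]: (7,6,3)
P 5-1 [J1]: (7,7,3)
Grübler: 3·6 − 2·7 − 3 = 1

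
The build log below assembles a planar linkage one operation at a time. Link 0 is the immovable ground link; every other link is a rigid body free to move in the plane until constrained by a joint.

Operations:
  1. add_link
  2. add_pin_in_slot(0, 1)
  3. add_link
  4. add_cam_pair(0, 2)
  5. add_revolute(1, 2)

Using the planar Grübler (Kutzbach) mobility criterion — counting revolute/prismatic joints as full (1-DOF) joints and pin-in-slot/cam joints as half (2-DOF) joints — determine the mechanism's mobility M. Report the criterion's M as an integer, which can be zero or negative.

M = 2

link 0 = ground. State L|J1|J2 = 1|0|0
+link1  2|0|0
PS(0,1) f=2→J2  2|0|1
+link2  3|0|1
C(0,2) f=2→J2  3|0|2
R(1,2) f=1→J1  3|1|2
M = 3(3−1)−2·1−2 = 6−2−2 = 2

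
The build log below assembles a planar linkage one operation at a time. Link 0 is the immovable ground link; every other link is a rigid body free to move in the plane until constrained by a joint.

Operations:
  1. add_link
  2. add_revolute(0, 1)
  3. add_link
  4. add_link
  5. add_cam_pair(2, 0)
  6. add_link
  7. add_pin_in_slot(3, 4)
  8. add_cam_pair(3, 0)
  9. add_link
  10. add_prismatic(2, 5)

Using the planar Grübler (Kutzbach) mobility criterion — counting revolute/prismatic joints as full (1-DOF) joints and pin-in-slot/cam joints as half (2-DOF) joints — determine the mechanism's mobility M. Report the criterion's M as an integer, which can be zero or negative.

L=1 J1=0 J2=0
add link → L=2 J1=0 J2=0
R@0,1 dof=1 J1 → L=2 J1=1 J2=0
add link → L=3 J1=1 J2=0
add link → L=4 J1=1 J2=0
C@2,0 dof=2 J2 → L=4 J1=1 J2=1
add link → L=5 J1=1 J2=1
PS@3,4 dof=2 J2 → L=5 J1=1 J2=2
C@3,0 dof=2 J2 → L=5 J1=1 J2=3
add link → L=6 J1=1 J2=3
P@2,5 dof=1 J1 → L=6 J1=2 J2=3
M=3(L−1)−2J1−J2=3·5−2·2−3=8

M = 8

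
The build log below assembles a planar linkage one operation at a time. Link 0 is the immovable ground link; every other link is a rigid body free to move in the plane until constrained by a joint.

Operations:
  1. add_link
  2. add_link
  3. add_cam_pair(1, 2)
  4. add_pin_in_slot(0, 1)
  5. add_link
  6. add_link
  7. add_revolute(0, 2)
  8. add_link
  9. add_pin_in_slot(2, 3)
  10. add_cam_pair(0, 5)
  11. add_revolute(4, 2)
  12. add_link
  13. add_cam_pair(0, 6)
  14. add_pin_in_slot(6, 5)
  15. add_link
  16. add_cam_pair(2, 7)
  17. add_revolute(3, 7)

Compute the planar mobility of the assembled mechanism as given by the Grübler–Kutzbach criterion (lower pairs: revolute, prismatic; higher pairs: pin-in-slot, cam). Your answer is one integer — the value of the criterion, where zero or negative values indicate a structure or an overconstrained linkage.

M = 8

L=1 J1=0 J2=0
add link → L=2 J1=0 J2=0
add link → L=3 J1=0 J2=0
C@1,2 dof=2 J2 → L=3 J1=0 J2=1
PS@0,1 dof=2 J2 → L=3 J1=0 J2=2
add link → L=4 J1=0 J2=2
add link → L=5 J1=0 J2=2
R@0,2 dof=1 J1 → L=5 J1=1 J2=2
add link → L=6 J1=1 J2=2
PS@2,3 dof=2 J2 → L=6 J1=1 J2=3
C@0,5 dof=2 J2 → L=6 J1=1 J2=4
R@4,2 dof=1 J1 → L=6 J1=2 J2=4
add link → L=7 J1=2 J2=4
C@0,6 dof=2 J2 → L=7 J1=2 J2=5
PS@6,5 dof=2 J2 → L=7 J1=2 J2=6
add link → L=8 J1=2 J2=6
C@2,7 dof=2 J2 → L=8 J1=2 J2=7
R@3,7 dof=1 J1 → L=8 J1=3 J2=7
M=3(L−1)−2J1−J2=3·7−2·3−7=8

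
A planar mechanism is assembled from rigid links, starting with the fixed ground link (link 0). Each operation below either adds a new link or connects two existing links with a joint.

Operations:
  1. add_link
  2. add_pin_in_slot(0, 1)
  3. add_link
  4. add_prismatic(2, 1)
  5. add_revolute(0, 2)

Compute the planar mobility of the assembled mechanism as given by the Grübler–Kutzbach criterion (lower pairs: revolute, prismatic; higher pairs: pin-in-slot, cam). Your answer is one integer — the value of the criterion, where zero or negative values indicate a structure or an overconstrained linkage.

M = 1

ground; <1,0,0>
#1 <2,0,0>
PS:0↔1 J2 <2,0,1>
#2 <3,0,1>
P:2↔1 J1 <3,1,1>
R:0↔2 J1 <3,2,1>
3×2 − 2×2 − 1×1 = 1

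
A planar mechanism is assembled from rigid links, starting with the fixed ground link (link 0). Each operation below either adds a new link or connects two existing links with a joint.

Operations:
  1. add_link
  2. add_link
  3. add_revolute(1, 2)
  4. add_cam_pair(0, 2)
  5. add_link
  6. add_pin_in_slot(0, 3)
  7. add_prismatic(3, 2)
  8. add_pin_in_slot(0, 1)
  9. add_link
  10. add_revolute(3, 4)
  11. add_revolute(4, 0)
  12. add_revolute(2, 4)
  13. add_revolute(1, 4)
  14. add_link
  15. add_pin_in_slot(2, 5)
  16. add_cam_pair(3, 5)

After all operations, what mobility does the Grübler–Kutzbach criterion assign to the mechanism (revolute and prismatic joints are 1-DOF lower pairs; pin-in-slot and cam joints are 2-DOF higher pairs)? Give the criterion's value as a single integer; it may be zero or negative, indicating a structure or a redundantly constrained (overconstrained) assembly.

M = -2

[1;0;0] (link 0 is ground)
L+ [2;0;0]
L+ [3;0;0]
R(1,2)∈J1 [3;1;0]
C(0,2)∈J2 [3;1;1]
L+ [4;1;1]
PS(0,3)∈J2 [4;1;2]
P(3,2)∈J1 [4;2;2]
PS(0,1)∈J2 [4;2;3]
L+ [5;2;3]
R(3,4)∈J1 [5;3;3]
R(4,0)∈J1 [5;4;3]
R(2,4)∈J1 [5;5;3]
R(1,4)∈J1 [5;6;3]
L+ [6;6;3]
PS(2,5)∈J2 [6;6;4]
C(3,5)∈J2 [6;6;5]
mobility = 15 − 12 − 5 = -2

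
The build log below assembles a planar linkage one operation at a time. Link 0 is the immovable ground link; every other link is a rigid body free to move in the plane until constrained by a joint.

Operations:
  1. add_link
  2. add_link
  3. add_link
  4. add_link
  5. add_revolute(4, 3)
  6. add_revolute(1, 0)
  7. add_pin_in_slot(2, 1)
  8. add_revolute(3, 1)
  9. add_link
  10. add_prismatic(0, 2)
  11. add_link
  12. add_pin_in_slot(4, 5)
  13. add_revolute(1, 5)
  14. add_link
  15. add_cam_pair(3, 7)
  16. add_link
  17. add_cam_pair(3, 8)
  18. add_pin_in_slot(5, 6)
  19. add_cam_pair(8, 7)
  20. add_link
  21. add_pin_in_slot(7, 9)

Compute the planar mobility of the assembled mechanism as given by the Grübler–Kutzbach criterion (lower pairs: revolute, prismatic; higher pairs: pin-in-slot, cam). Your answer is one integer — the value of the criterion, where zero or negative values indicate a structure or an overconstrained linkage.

M = 10

(L,J1,J2)=(1,0,0); link0 fixed
link1: (2,0,0)
link2: (3,0,0)
link3: (4,0,0)
link4: (5,0,0)
R 4-3 [J1]: (5,1,0)
R 1-0 [J1]: (5,2,0)
PS 2-1 [J2]: (5,2,1)
R 3-1 [J1]: (5,3,1)
link5: (6,3,1)
P 0-2 [J1]: (6,4,1)
link6: (7,4,1)
PS 4-5 [J2]: (7,4,2)
R 1-5 [J1]: (7,5,2)
link7: (8,5,2)
C 3-7 [J2]: (8,5,3)
link8: (9,5,3)
C 3-8 [J2]: (9,5,4)
PS 5-6 [J2]: (9,5,5)
C 8-7 [J2]: (9,5,6)
link9: (10,5,6)
PS 7-9 [J2]: (10,5,7)
Grübler: 3·9 − 2·5 − 7 = 10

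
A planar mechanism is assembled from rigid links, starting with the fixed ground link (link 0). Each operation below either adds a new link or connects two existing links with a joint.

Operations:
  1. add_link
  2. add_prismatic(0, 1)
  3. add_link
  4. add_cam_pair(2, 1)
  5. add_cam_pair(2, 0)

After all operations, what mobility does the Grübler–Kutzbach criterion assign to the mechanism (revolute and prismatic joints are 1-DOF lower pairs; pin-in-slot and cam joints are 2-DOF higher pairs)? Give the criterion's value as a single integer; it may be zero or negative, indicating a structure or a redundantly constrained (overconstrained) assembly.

link 0 = ground. State L|J1|J2 = 1|0|0
+link1  2|0|0
P(0,1) f=1→J1  2|1|0
+link2  3|1|0
C(2,1) f=2→J2  3|1|1
C(2,0) f=2→J2  3|1|2
M = 3(3−1)−2·1−2 = 6−2−2 = 2

M = 2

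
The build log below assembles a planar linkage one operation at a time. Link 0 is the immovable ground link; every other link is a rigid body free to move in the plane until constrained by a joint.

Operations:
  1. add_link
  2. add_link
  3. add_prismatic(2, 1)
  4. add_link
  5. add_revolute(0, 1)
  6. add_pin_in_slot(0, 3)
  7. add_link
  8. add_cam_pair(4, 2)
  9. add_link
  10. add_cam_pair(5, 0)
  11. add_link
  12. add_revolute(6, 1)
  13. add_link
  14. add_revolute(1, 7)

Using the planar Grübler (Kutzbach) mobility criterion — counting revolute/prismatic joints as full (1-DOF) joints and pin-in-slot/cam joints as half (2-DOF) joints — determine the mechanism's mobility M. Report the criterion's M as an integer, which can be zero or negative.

M = 10

ground; <1,0,0>
#1 <2,0,0>
#2 <3,0,0>
P:2↔1 J1 <3,1,0>
#3 <4,1,0>
R:0↔1 J1 <4,2,0>
PS:0↔3 J2 <4,2,1>
#4 <5,2,1>
C:4↔2 J2 <5,2,2>
#5 <6,2,2>
C:5↔0 J2 <6,2,3>
#6 <7,2,3>
R:6↔1 J1 <7,3,3>
#7 <8,3,3>
R:1↔7 J1 <8,4,3>
3×7 − 2×4 − 1×3 = 10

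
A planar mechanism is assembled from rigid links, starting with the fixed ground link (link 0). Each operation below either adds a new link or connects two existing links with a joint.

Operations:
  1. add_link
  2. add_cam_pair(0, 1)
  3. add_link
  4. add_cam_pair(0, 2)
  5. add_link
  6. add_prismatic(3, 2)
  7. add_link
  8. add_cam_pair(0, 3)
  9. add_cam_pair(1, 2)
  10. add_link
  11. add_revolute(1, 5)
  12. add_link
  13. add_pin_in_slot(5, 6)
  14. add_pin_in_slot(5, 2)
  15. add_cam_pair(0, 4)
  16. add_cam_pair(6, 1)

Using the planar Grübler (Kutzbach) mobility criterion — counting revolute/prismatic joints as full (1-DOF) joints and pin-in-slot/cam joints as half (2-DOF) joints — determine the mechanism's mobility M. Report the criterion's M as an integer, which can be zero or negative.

M = 6

link 0 = ground. State L|J1|J2 = 1|0|0
+link1  2|0|0
C(0,1) f=2→J2  2|0|1
+link2  3|0|1
C(0,2) f=2→J2  3|0|2
+link3  4|0|2
P(3,2) f=1→J1  4|1|2
+link4  5|1|2
C(0,3) f=2→J2  5|1|3
C(1,2) f=2→J2  5|1|4
+link5  6|1|4
R(1,5) f=1→J1  6|2|4
+link6  7|2|4
PS(5,6) f=2→J2  7|2|5
PS(5,2) f=2→J2  7|2|6
C(0,4) f=2→J2  7|2|7
C(6,1) f=2→J2  7|2|8
M = 3(7−1)−2·2−8 = 18−4−8 = 6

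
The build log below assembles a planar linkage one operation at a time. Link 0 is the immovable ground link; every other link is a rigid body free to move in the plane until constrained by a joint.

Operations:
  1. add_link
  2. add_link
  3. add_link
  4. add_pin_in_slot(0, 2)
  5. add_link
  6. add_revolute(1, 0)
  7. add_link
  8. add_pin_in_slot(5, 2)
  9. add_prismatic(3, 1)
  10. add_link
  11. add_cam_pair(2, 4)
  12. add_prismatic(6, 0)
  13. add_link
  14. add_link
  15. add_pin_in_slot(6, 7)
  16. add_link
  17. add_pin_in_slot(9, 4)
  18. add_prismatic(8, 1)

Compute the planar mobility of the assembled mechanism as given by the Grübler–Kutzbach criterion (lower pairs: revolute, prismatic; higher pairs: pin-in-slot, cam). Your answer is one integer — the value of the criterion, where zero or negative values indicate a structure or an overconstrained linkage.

M = 14

(L,J1,J2)=(1,0,0); link0 fixed
link1: (2,0,0)
link2: (3,0,0)
link3: (4,0,0)
PS 0-2 [J2]: (4,0,1)
link4: (5,0,1)
R 1-0 [J1]: (5,1,1)
link5: (6,1,1)
PS 5-2 [J2]: (6,1,2)
P 3-1 [J1]: (6,2,2)
link6: (7,2,2)
C 2-4 [J2]: (7,2,3)
P 6-0 [J1]: (7,3,3)
link7: (8,3,3)
link8: (9,3,3)
PS 6-7 [J2]: (9,3,4)
link9: (10,3,4)
PS 9-4 [J2]: (10,3,5)
P 8-1 [J1]: (10,4,5)
Grübler: 3·9 − 2·4 − 5 = 14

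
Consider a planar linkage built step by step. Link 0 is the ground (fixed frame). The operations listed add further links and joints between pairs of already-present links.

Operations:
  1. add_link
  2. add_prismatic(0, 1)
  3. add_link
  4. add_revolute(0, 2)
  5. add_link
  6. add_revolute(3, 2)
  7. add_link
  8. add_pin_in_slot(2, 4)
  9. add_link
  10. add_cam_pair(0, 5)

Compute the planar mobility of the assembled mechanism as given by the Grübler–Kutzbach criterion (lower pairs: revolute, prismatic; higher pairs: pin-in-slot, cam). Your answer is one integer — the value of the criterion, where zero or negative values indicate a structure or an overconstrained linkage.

M = 7

ground; <1,0,0>
#1 <2,0,0>
P:0↔1 J1 <2,1,0>
#2 <3,1,0>
R:0↔2 J1 <3,2,0>
#3 <4,2,0>
R:3↔2 J1 <4,3,0>
#4 <5,3,0>
PS:2↔4 J2 <5,3,1>
#5 <6,3,1>
C:0↔5 J2 <6,3,2>
3×5 − 2×3 − 1×2 = 7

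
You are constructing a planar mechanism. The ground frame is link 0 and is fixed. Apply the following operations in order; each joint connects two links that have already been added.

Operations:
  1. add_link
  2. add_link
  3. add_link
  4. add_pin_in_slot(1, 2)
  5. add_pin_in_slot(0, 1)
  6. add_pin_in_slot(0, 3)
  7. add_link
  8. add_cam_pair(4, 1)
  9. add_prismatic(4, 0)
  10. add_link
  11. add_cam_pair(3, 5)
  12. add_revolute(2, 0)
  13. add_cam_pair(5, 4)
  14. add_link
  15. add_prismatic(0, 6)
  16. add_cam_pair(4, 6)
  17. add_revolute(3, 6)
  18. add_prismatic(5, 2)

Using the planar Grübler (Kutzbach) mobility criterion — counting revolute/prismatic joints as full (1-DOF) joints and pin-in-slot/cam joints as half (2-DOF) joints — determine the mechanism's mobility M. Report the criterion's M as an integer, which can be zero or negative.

M = 1

link 0 = ground. State L|J1|J2 = 1|0|0
+link1  2|0|0
+link2  3|0|0
+link3  4|0|0
PS(1,2) f=2→J2  4|0|1
PS(0,1) f=2→J2  4|0|2
PS(0,3) f=2→J2  4|0|3
+link4  5|0|3
C(4,1) f=2→J2  5|0|4
P(4,0) f=1→J1  5|1|4
+link5  6|1|4
C(3,5) f=2→J2  6|1|5
R(2,0) f=1→J1  6|2|5
C(5,4) f=2→J2  6|2|6
+link6  7|2|6
P(0,6) f=1→J1  7|3|6
C(4,6) f=2→J2  7|3|7
R(3,6) f=1→J1  7|4|7
P(5,2) f=1→J1  7|5|7
M = 3(7−1)−2·5−7 = 18−10−7 = 1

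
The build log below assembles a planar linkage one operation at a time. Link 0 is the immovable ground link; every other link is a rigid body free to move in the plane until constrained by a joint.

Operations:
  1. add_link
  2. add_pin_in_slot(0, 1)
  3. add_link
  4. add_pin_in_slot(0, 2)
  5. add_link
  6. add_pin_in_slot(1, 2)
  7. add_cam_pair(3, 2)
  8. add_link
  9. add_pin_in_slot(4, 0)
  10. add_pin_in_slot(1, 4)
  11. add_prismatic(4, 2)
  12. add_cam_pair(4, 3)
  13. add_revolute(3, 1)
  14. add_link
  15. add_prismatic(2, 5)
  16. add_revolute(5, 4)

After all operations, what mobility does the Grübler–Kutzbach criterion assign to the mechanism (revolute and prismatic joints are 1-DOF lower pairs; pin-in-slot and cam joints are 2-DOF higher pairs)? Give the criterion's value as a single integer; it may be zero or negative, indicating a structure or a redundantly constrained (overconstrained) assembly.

M = 0

ground; <1,0,0>
#1 <2,0,0>
PS:0↔1 J2 <2,0,1>
#2 <3,0,1>
PS:0↔2 J2 <3,0,2>
#3 <4,0,2>
PS:1↔2 J2 <4,0,3>
C:3↔2 J2 <4,0,4>
#4 <5,0,4>
PS:4↔0 J2 <5,0,5>
PS:1↔4 J2 <5,0,6>
P:4↔2 J1 <5,1,6>
C:4↔3 J2 <5,1,7>
R:3↔1 J1 <5,2,7>
#5 <6,2,7>
P:2↔5 J1 <6,3,7>
R:5↔4 J1 <6,4,7>
3×5 − 2×4 − 1×7 = 0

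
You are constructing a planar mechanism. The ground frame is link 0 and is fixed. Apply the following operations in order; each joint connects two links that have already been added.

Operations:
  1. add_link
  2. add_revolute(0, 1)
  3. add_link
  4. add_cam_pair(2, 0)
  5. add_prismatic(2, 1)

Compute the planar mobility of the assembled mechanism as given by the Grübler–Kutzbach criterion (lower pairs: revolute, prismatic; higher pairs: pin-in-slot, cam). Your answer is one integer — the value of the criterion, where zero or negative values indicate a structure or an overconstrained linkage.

(L,J1,J2)=(1,0,0); link0 fixed
link1: (2,0,0)
R 0-1 [J1]: (2,1,0)
link2: (3,1,0)
C 2-0 [J2]: (3,1,1)
P 2-1 [J1]: (3,2,1)
Grübler: 3·2 − 2·2 − 1 = 1

M = 1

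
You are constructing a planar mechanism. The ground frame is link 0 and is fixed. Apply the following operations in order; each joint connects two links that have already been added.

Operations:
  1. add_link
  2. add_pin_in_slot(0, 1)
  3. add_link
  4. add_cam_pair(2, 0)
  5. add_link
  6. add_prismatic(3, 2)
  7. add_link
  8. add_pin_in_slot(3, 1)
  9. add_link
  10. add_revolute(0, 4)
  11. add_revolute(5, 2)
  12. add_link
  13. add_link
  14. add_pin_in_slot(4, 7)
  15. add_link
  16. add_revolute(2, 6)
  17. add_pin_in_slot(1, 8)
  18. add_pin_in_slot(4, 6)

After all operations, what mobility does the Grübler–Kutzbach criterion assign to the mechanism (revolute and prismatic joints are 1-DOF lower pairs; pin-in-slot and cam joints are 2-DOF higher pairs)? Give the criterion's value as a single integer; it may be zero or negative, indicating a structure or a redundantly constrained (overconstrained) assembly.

ground; <1,0,0>
#1 <2,0,0>
PS:0↔1 J2 <2,0,1>
#2 <3,0,1>
C:2↔0 J2 <3,0,2>
#3 <4,0,2>
P:3↔2 J1 <4,1,2>
#4 <5,1,2>
PS:3↔1 J2 <5,1,3>
#5 <6,1,3>
R:0↔4 J1 <6,2,3>
R:5↔2 J1 <6,3,3>
#6 <7,3,3>
#7 <8,3,3>
PS:4↔7 J2 <8,3,4>
#8 <9,3,4>
R:2↔6 J1 <9,4,4>
PS:1↔8 J2 <9,4,5>
PS:4↔6 J2 <9,4,6>
3×8 − 2×4 − 1×6 = 10

M = 10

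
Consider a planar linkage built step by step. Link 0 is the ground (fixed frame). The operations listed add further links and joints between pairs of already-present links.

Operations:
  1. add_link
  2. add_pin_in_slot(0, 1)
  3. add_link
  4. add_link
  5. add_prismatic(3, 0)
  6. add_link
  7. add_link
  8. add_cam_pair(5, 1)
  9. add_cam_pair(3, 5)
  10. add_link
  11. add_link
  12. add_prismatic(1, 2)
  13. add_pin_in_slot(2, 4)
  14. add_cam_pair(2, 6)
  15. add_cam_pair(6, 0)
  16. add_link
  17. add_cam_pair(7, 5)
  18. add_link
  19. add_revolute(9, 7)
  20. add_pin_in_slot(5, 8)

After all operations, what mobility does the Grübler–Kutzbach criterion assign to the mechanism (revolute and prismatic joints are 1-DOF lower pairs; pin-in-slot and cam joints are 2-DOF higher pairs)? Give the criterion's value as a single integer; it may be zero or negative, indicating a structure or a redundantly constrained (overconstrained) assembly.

M = 13

[1;0;0] (link 0 is ground)
L+ [2;0;0]
PS(0,1)∈J2 [2;0;1]
L+ [3;0;1]
L+ [4;0;1]
P(3,0)∈J1 [4;1;1]
L+ [5;1;1]
L+ [6;1;1]
C(5,1)∈J2 [6;1;2]
C(3,5)∈J2 [6;1;3]
L+ [7;1;3]
L+ [8;1;3]
P(1,2)∈J1 [8;2;3]
PS(2,4)∈J2 [8;2;4]
C(2,6)∈J2 [8;2;5]
C(6,0)∈J2 [8;2;6]
L+ [9;2;6]
C(7,5)∈J2 [9;2;7]
L+ [10;2;7]
R(9,7)∈J1 [10;3;7]
PS(5,8)∈J2 [10;3;8]
mobility = 27 − 6 − 8 = 13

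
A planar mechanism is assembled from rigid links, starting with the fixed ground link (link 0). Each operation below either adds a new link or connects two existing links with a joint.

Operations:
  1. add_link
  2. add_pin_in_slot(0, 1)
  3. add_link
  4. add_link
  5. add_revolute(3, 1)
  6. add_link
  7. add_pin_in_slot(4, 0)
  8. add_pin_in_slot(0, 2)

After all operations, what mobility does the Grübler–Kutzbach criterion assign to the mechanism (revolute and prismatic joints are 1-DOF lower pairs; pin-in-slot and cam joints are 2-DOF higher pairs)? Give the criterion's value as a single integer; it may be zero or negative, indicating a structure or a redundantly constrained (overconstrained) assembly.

L=1 J1=0 J2=0
add link → L=2 J1=0 J2=0
PS@0,1 dof=2 J2 → L=2 J1=0 J2=1
add link → L=3 J1=0 J2=1
add link → L=4 J1=0 J2=1
R@3,1 dof=1 J1 → L=4 J1=1 J2=1
add link → L=5 J1=1 J2=1
PS@4,0 dof=2 J2 → L=5 J1=1 J2=2
PS@0,2 dof=2 J2 → L=5 J1=1 J2=3
M=3(L−1)−2J1−J2=3·4−2·1−3=7

M = 7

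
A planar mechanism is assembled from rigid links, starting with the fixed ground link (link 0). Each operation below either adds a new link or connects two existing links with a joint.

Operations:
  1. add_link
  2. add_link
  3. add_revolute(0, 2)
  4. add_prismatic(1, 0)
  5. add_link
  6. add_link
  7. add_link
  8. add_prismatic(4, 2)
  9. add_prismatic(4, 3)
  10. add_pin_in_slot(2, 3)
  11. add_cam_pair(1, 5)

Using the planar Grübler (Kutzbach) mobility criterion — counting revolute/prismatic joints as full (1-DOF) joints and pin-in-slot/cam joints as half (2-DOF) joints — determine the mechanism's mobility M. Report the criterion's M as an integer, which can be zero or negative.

M = 5

link 0 = ground. State L|J1|J2 = 1|0|0
+link1  2|0|0
+link2  3|0|0
R(0,2) f=1→J1  3|1|0
P(1,0) f=1→J1  3|2|0
+link3  4|2|0
+link4  5|2|0
+link5  6|2|0
P(4,2) f=1→J1  6|3|0
P(4,3) f=1→J1  6|4|0
PS(2,3) f=2→J2  6|4|1
C(1,5) f=2→J2  6|4|2
M = 3(6−1)−2·4−2 = 15−8−2 = 5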